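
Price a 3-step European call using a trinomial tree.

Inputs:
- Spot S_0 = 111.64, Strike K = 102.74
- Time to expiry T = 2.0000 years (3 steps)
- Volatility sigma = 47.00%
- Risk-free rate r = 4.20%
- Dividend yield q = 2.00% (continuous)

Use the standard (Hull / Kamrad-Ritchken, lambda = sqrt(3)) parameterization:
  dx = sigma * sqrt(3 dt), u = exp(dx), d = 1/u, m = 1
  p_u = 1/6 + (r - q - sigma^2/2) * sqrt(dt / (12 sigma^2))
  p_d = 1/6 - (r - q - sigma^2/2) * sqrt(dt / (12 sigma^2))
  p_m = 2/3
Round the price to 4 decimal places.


dt = T/N = 0.666667; dx = sigma*sqrt(3*dt) = 0.664680
u = exp(dx) = 1.943869; d = 1/u = 0.514438
p_u = 0.122310, p_m = 0.666667, p_d = 0.211024
Discount per step: exp(-r*dt) = 0.972388
Stock lattice S(k, j) with j the centered position index:
  k=0: S(0,+0) = 111.6400
  k=1: S(1,-1) = 57.4319; S(1,+0) = 111.6400; S(1,+1) = 217.0135
  k=2: S(2,-2) = 29.5451; S(2,-1) = 57.4319; S(2,+0) = 111.6400; S(2,+1) = 217.0135; S(2,+2) = 421.8459
  k=3: S(3,-3) = 15.1991; S(3,-2) = 29.5451; S(3,-1) = 57.4319; S(3,+0) = 111.6400; S(3,+1) = 217.0135; S(3,+2) = 421.8459; S(3,+3) = 820.0133
Terminal payoffs V(N, j) = max(S_T - K, 0):
  V(3,-3) = 0.000000; V(3,-2) = 0.000000; V(3,-1) = 0.000000; V(3,+0) = 8.900000; V(3,+1) = 114.273548; V(3,+2) = 319.105932; V(3,+3) = 717.273277
Backward induction: V(k, j) = exp(-r*dt) * [p_u * V(k+1, j+1) + p_m * V(k+1, j) + p_d * V(k+1, j-1)]
  V(2,-2) = exp(-r*dt) * [p_u*0.000000 + p_m*0.000000 + p_d*0.000000] = 0.000000
  V(2,-1) = exp(-r*dt) * [p_u*8.900000 + p_m*0.000000 + p_d*0.000000] = 1.058498
  V(2,+0) = exp(-r*dt) * [p_u*114.273548 + p_m*8.900000 + p_d*0.000000] = 19.360325
  V(2,+1) = exp(-r*dt) * [p_u*319.105932 + p_m*114.273548 + p_d*8.900000] = 113.857116
  V(2,+2) = exp(-r*dt) * [p_u*717.273277 + p_m*319.105932 + p_d*114.273548] = 315.618857
  V(1,-1) = exp(-r*dt) * [p_u*19.360325 + p_m*1.058498 + p_d*0.000000] = 2.988749
  V(1,+0) = exp(-r*dt) * [p_u*113.857116 + p_m*19.360325 + p_d*1.058498] = 26.308997
  V(1,+1) = exp(-r*dt) * [p_u*315.618857 + p_m*113.857116 + p_d*19.360325] = 115.318862
  V(0,+0) = exp(-r*dt) * [p_u*115.318862 + p_m*26.308997 + p_d*2.988749] = 31.383467

Answer: Price = V(0,0) = 31.3835


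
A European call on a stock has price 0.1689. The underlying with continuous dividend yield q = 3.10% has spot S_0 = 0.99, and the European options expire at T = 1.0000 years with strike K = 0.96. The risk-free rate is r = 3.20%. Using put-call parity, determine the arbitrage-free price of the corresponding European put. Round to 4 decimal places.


Answer: Put price = 0.1389

Derivation:
Put-call parity: C - P = S_0 * exp(-qT) - K * exp(-rT).
S_0 * exp(-qT) = 0.9900 * 0.96947557 = 0.95978082
K * exp(-rT) = 0.9600 * 0.96850658 = 0.92976632
P = C - S*exp(-qT) + K*exp(-rT)
P = 0.1689 - 0.95978082 + 0.92976632 = 0.1389


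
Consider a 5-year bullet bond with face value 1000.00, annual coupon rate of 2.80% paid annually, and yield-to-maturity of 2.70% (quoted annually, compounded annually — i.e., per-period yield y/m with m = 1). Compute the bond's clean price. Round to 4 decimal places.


Coupon per period c = face * coupon_rate / m = 28.000000
Periods per year m = 1; per-period yield y/m = 0.027000
Number of cashflows N = 5
Cashflows (t years, CF_t, discount factor 1/(1+y/m)^(m*t), PV):
  t = 1.0000: CF_t = 28.000000, DF = 0.973710, PV = 27.263875
  t = 2.0000: CF_t = 28.000000, DF = 0.948111, PV = 26.547104
  t = 3.0000: CF_t = 28.000000, DF = 0.923185, PV = 25.849176
  t = 4.0000: CF_t = 28.000000, DF = 0.898914, PV = 25.169597
  t = 5.0000: CF_t = 1028.000000, DF = 0.875282, PV = 899.789450
Price P = sum_t PV_t = 1004.619201

Answer: Price = 1004.6192


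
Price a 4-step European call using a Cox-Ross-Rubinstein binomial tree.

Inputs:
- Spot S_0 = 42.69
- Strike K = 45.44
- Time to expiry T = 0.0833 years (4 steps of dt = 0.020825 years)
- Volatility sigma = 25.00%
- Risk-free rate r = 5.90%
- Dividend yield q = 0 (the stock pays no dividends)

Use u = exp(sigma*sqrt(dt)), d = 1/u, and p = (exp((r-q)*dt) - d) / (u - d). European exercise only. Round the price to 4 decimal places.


dt = T/N = 0.020825
u = exp(sigma*sqrt(dt)) = 1.036736; d = 1/u = 0.964566
p = (exp((r-q)*dt) - d) / (u - d) = 0.508017
Discount per step: exp(-r*dt) = 0.998772
Stock lattice S(k, i) with i counting down-moves:
  k=0: S(0,0) = 42.6900
  k=1: S(1,0) = 44.2583; S(1,1) = 41.1773
  k=2: S(2,0) = 45.8841; S(2,1) = 42.6900; S(2,2) = 39.7182
  k=3: S(3,0) = 47.5697; S(3,1) = 44.2583; S(3,2) = 41.1773; S(3,3) = 38.3109
  k=4: S(4,0) = 49.3172; S(4,1) = 45.8841; S(4,2) = 42.6900; S(4,3) = 39.7182; S(4,4) = 36.9533
Terminal payoffs V(N, i) = max(S_T - K, 0):
  V(4,0) = 3.877224; V(4,1) = 0.444118; V(4,2) = 0.000000; V(4,3) = 0.000000; V(4,4) = 0.000000
Backward induction: V(k, i) = exp(-r*dt) * [p * V(k+1, i) + (1-p) * V(k+1, i+1)].
  V(3,0) = exp(-r*dt) * [p*3.877224 + (1-p)*0.444118] = 2.185507
  V(3,1) = exp(-r*dt) * [p*0.444118 + (1-p)*0.000000] = 0.225343
  V(3,2) = exp(-r*dt) * [p*0.000000 + (1-p)*0.000000] = 0.000000
  V(3,3) = exp(-r*dt) * [p*0.000000 + (1-p)*0.000000] = 0.000000
  V(2,0) = exp(-r*dt) * [p*2.185507 + (1-p)*0.225343] = 1.219640
  V(2,1) = exp(-r*dt) * [p*0.225343 + (1-p)*0.000000] = 0.114337
  V(2,2) = exp(-r*dt) * [p*0.000000 + (1-p)*0.000000] = 0.000000
  V(1,0) = exp(-r*dt) * [p*1.219640 + (1-p)*0.114337] = 0.675020
  V(1,1) = exp(-r*dt) * [p*0.114337 + (1-p)*0.000000] = 0.058014
  V(0,0) = exp(-r*dt) * [p*0.675020 + (1-p)*0.058014] = 0.371007

Answer: Price = V(0,0) = 0.3710


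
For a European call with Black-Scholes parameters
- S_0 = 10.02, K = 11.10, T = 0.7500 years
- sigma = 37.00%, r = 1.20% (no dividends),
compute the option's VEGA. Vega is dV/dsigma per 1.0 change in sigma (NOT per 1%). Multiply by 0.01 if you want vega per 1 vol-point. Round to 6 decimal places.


d1 = -0.1311506146; d2 = -0.4515800140
phi(d1) = 0.3955259918; exp(-qT) = 1.0000000000; exp(-rT) = 0.9910403788
Vega = S * exp(-qT) * phi(d1) * sqrt(T) = 10.0200 * 1.0000000000 * 0.3955259918 * 0.8660254038 = 3.432206

Answer: Vega = 3.432206


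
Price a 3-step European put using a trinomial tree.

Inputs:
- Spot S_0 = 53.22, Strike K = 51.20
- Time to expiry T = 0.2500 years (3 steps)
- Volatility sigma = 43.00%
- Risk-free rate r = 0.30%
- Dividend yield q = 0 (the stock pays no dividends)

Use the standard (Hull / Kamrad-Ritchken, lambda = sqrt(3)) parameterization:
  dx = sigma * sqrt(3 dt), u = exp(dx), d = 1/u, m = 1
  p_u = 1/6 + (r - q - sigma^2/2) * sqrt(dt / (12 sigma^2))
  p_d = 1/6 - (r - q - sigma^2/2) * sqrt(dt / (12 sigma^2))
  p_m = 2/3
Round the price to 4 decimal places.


Answer: Price = V(0,0) = 3.4210

Derivation:
dt = T/N = 0.083333; dx = sigma*sqrt(3*dt) = 0.215000
u = exp(dx) = 1.239862; d = 1/u = 0.806541
p_u = 0.149331, p_m = 0.666667, p_d = 0.184002
Discount per step: exp(-r*dt) = 0.999750
Stock lattice S(k, j) with j the centered position index:
  k=0: S(0,+0) = 53.2200
  k=1: S(1,-1) = 42.9241; S(1,+0) = 53.2200; S(1,+1) = 65.9855
  k=2: S(2,-2) = 34.6201; S(2,-1) = 42.9241; S(2,+0) = 53.2200; S(2,+1) = 65.9855; S(2,+2) = 81.8128
  k=3: S(3,-3) = 27.9225; S(3,-2) = 34.6201; S(3,-1) = 42.9241; S(3,+0) = 53.2200; S(3,+1) = 65.9855; S(3,+2) = 81.8128; S(3,+3) = 101.4366
Terminal payoffs V(N, j) = max(K - S_T, 0):
  V(3,-3) = 23.277460; V(3,-2) = 16.579906; V(3,-1) = 8.275865; V(3,+0) = 0.000000; V(3,+1) = 0.000000; V(3,+2) = 0.000000; V(3,+3) = 0.000000
Backward induction: V(k, j) = exp(-r*dt) * [p_u * V(k+1, j+1) + p_m * V(k+1, j) + p_d * V(k+1, j-1)]
  V(2,-2) = exp(-r*dt) * [p_u*8.275865 + p_m*16.579906 + p_d*23.277460] = 16.568072
  V(2,-1) = exp(-r*dt) * [p_u*0.000000 + p_m*8.275865 + p_d*16.579906] = 8.565836
  V(2,+0) = exp(-r*dt) * [p_u*0.000000 + p_m*0.000000 + p_d*8.275865] = 1.522394
  V(2,+1) = exp(-r*dt) * [p_u*0.000000 + p_m*0.000000 + p_d*0.000000] = 0.000000
  V(2,+2) = exp(-r*dt) * [p_u*0.000000 + p_m*0.000000 + p_d*0.000000] = 0.000000
  V(1,-1) = exp(-r*dt) * [p_u*1.522394 + p_m*8.565836 + p_d*16.568072] = 8.984210
  V(1,+0) = exp(-r*dt) * [p_u*0.000000 + p_m*1.522394 + p_d*8.565836] = 2.590412
  V(1,+1) = exp(-r*dt) * [p_u*0.000000 + p_m*0.000000 + p_d*1.522394] = 0.280054
  V(0,+0) = exp(-r*dt) * [p_u*0.280054 + p_m*2.590412 + p_d*8.984210] = 3.421019


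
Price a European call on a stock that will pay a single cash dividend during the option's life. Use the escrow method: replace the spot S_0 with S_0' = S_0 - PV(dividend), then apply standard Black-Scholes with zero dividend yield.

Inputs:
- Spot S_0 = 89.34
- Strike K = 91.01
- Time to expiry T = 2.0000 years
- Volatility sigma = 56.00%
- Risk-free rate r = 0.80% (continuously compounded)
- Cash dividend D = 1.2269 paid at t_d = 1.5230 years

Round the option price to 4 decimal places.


Answer: Price = 26.6408

Derivation:
PV(D) = D * exp(-r * t_d) = 1.2269 * 0.98788992 = 1.21204215
S_0' = S_0 - PV(D) = 89.3400 - 1.21204215 = 88.12795785
d1 = (ln(S_0'/K) + (r + sigma^2/2)*T) / (sigma*sqrt(T)) = 0.37555001
d2 = d1 - sigma*sqrt(T) = -0.41640958
exp(-rT) = 0.98412732
N(d1) = 0.64637427; N(d2) = 0.33855516
C = S_0' * N(d1) - K * exp(-rT) * N(d2) = 88.12795785 * 0.64637427 - 91.0100 * 0.98412732 * 0.33855516 = 26.6408


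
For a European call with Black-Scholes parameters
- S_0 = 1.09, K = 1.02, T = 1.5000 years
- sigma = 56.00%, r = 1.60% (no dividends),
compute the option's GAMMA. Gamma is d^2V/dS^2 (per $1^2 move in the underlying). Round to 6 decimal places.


Answer: Gamma = 0.476780

Derivation:
d1 = 0.4746980904; d2 = -0.2111590376
phi(d1) = 0.3564334717; exp(-qT) = 1.0000000000; exp(-rT) = 0.9762857098
Gamma = exp(-qT) * phi(d1) / (S * sigma * sqrt(T)) = 1.0000000000 * 0.3564334717 / (1.0900 * 0.5600 * 1.2247448714) = 0.476780


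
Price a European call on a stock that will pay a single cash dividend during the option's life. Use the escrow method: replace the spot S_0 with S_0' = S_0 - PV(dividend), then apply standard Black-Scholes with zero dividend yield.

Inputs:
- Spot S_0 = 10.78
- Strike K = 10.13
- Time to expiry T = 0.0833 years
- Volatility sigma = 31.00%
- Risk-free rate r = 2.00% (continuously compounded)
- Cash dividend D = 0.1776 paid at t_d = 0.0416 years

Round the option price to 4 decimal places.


PV(D) = D * exp(-r * t_d) = 0.1776 * 0.99916835 = 0.17745230
S_0' = S_0 - PV(D) = 10.7800 - 0.17745230 = 10.60254770
d1 = (ln(S_0'/K) + (r + sigma^2/2)*T) / (sigma*sqrt(T)) = 0.57293809
d2 = d1 - sigma*sqrt(T) = 0.48346669
exp(-rT) = 0.99833539
N(d1) = 0.71665669; N(d2) = 0.68561780
C = S_0' * N(d1) - K * exp(-rT) * N(d2) = 10.60254770 * 0.71665669 - 10.1300 * 0.99833539 * 0.68561780 = 0.6646

Answer: Price = 0.6646


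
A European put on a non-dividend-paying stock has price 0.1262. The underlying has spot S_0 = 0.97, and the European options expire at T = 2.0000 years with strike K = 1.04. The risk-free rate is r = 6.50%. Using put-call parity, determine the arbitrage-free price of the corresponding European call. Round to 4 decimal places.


Put-call parity: C - P = S_0 * exp(-qT) - K * exp(-rT).
S_0 * exp(-qT) = 0.9700 * 1.00000000 = 0.97000000
K * exp(-rT) = 1.0400 * 0.87809543 = 0.91321925
C = P + S*exp(-qT) - K*exp(-rT)
C = 0.1262 + 0.97000000 - 0.91321925 = 0.1830

Answer: Call price = 0.1830


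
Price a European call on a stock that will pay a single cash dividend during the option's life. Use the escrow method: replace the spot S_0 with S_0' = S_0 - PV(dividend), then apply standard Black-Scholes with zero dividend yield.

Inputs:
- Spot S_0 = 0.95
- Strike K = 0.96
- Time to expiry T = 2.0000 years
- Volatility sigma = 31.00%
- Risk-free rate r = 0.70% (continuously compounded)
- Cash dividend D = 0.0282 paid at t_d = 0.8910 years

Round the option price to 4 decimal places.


Answer: Price = 0.1501

Derivation:
PV(D) = D * exp(-r * t_d) = 0.0282 * 0.99378241 = 0.02802466
S_0' = S_0 - PV(D) = 0.9500 - 0.02802466 = 0.92197534
d1 = (ln(S_0'/K) + (r + sigma^2/2)*T) / (sigma*sqrt(T)) = 0.15895119
d2 = d1 - sigma*sqrt(T) = -0.27945501
exp(-rT) = 0.98609754
N(d1) = 0.56314634; N(d2) = 0.38994783
C = S_0' * N(d1) - K * exp(-rT) * N(d2) = 0.92197534 * 0.56314634 - 0.9600 * 0.98609754 * 0.38994783 = 0.1501


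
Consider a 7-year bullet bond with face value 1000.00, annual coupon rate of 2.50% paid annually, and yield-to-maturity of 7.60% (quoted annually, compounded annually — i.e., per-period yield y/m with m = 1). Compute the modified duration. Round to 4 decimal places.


Coupon per period c = face * coupon_rate / m = 25.000000
Periods per year m = 1; per-period yield y/m = 0.076000
Number of cashflows N = 7
Cashflows (t years, CF_t, discount factor 1/(1+y/m)^(m*t), PV):
  t = 1.0000: CF_t = 25.000000, DF = 0.929368, PV = 23.234201
  t = 2.0000: CF_t = 25.000000, DF = 0.863725, PV = 21.593123
  t = 3.0000: CF_t = 25.000000, DF = 0.802718, PV = 20.067959
  t = 4.0000: CF_t = 25.000000, DF = 0.746021, PV = 18.650519
  t = 5.0000: CF_t = 25.000000, DF = 0.693328, PV = 17.333196
  t = 6.0000: CF_t = 25.000000, DF = 0.644357, PV = 16.108918
  t = 7.0000: CF_t = 1025.000000, DF = 0.598845, PV = 613.815663
Price P = sum_t PV_t = 730.803579
First compute Macaulay numerator sum_t t * PV_t:
  t * PV_t at t = 1.0000: 23.234201
  t * PV_t at t = 2.0000: 43.186247
  t * PV_t at t = 3.0000: 60.203876
  t * PV_t at t = 4.0000: 74.602076
  t * PV_t at t = 5.0000: 86.665981
  t * PV_t at t = 6.0000: 96.653510
  t * PV_t at t = 7.0000: 4296.709639
Macaulay duration D = 4681.255529 / 730.803579 = 6.405628
Modified duration = D / (1 + y/m) = 6.405628 / (1 + 0.076000) = 5.953185

Answer: Modified duration = 5.9532


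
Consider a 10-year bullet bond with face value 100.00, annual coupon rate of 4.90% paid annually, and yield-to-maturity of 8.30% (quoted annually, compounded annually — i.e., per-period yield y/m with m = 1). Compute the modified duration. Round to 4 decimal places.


Coupon per period c = face * coupon_rate / m = 4.900000
Periods per year m = 1; per-period yield y/m = 0.083000
Number of cashflows N = 10
Cashflows (t years, CF_t, discount factor 1/(1+y/m)^(m*t), PV):
  t = 1.0000: CF_t = 4.900000, DF = 0.923361, PV = 4.524469
  t = 2.0000: CF_t = 4.900000, DF = 0.852596, PV = 4.177718
  t = 3.0000: CF_t = 4.900000, DF = 0.787254, PV = 3.857542
  t = 4.0000: CF_t = 4.900000, DF = 0.726919, PV = 3.561904
  t = 5.0000: CF_t = 4.900000, DF = 0.671209, PV = 3.288924
  t = 6.0000: CF_t = 4.900000, DF = 0.619768, PV = 3.036864
  t = 7.0000: CF_t = 4.900000, DF = 0.572270, PV = 2.804122
  t = 8.0000: CF_t = 4.900000, DF = 0.528412, PV = 2.589217
  t = 9.0000: CF_t = 4.900000, DF = 0.487915, PV = 2.390782
  t = 10.0000: CF_t = 104.900000, DF = 0.450521, PV = 47.259696
Price P = sum_t PV_t = 77.491238
First compute Macaulay numerator sum_t t * PV_t:
  t * PV_t at t = 1.0000: 4.524469
  t * PV_t at t = 2.0000: 8.355437
  t * PV_t at t = 3.0000: 11.572627
  t * PV_t at t = 4.0000: 14.247617
  t * PV_t at t = 5.0000: 16.444618
  t * PV_t at t = 6.0000: 18.221184
  t * PV_t at t = 7.0000: 19.628853
  t * PV_t at t = 8.0000: 20.713735
  t * PV_t at t = 9.0000: 21.517038
  t * PV_t at t = 10.0000: 472.596958
Macaulay duration D = 607.822537 / 77.491238 = 7.843758
Modified duration = D / (1 + y/m) = 7.843758 / (1 + 0.083000) = 7.242621

Answer: Modified duration = 7.2426


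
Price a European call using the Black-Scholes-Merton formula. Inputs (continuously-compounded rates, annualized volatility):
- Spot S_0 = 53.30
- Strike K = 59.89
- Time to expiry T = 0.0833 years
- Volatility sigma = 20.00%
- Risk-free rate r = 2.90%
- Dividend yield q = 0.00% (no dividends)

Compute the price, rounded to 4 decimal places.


d1 = (ln(S/K) + (r - q + 0.5*sigma^2) * T) / (sigma * sqrt(T)) = -1.94879999
d2 = d1 - sigma * sqrt(T) = -2.00652347
exp(-rT) = 0.99758722; exp(-qT) = 1.00000000
C = S_0 * exp(-qT) * N(d1) - K * exp(-rT) * N(d2)
N(d1) = 0.02565966; N(d2) = 0.02240021
C = 53.3000 * 1.00000000 * 0.02565966 - 59.8900 * 0.99758722 * 0.02240021 = 0.0293

Answer: Price = 0.0293


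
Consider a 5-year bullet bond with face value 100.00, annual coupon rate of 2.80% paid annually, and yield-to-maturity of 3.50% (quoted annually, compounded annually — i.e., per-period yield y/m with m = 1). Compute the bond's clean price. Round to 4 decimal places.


Answer: Price = 96.8395

Derivation:
Coupon per period c = face * coupon_rate / m = 2.800000
Periods per year m = 1; per-period yield y/m = 0.035000
Number of cashflows N = 5
Cashflows (t years, CF_t, discount factor 1/(1+y/m)^(m*t), PV):
  t = 1.0000: CF_t = 2.800000, DF = 0.966184, PV = 2.705314
  t = 2.0000: CF_t = 2.800000, DF = 0.933511, PV = 2.613830
  t = 3.0000: CF_t = 2.800000, DF = 0.901943, PV = 2.525440
  t = 4.0000: CF_t = 2.800000, DF = 0.871442, PV = 2.440038
  t = 5.0000: CF_t = 102.800000, DF = 0.841973, PV = 86.554842
Price P = sum_t PV_t = 96.839463


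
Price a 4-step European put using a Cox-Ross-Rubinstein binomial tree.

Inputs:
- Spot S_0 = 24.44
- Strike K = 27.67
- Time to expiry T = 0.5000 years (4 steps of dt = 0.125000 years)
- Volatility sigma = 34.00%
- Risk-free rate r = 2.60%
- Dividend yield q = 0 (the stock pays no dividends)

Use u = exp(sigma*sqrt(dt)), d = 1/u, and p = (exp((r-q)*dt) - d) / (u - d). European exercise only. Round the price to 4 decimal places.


dt = T/N = 0.125000
u = exp(sigma*sqrt(dt)) = 1.127732; d = 1/u = 0.886736
p = (exp((r-q)*dt) - d) / (u - d) = 0.483492
Discount per step: exp(-r*dt) = 0.996755
Stock lattice S(k, i) with i counting down-moves:
  k=0: S(0,0) = 24.4400
  k=1: S(1,0) = 27.5618; S(1,1) = 21.6718
  k=2: S(2,0) = 31.0823; S(2,1) = 24.4400; S(2,2) = 19.2172
  k=3: S(3,0) = 35.0525; S(3,1) = 27.5618; S(3,2) = 21.6718; S(3,3) = 17.0406
  k=4: S(4,0) = 39.5298; S(4,1) = 31.0823; S(4,2) = 24.4400; S(4,3) = 19.2172; S(4,4) = 15.1105
Terminal payoffs V(N, i) = max(K - S_T, 0):
  V(4,0) = 0.000000; V(4,1) = 0.000000; V(4,2) = 3.230000; V(4,3) = 8.452817; V(4,4) = 12.559520
Backward induction: V(k, i) = exp(-r*dt) * [p * V(k+1, i) + (1-p) * V(k+1, i+1)].
  V(3,0) = exp(-r*dt) * [p*0.000000 + (1-p)*0.000000] = 0.000000
  V(3,1) = exp(-r*dt) * [p*0.000000 + (1-p)*3.230000] = 1.662908
  V(3,2) = exp(-r*dt) * [p*3.230000 + (1-p)*8.452817] = 5.908395
  V(3,3) = exp(-r*dt) * [p*8.452817 + (1-p)*12.559520] = 10.539654
  V(2,0) = exp(-r*dt) * [p*0.000000 + (1-p)*1.662908] = 0.856119
  V(2,1) = exp(-r*dt) * [p*1.662908 + (1-p)*5.908395] = 3.843226
  V(2,2) = exp(-r*dt) * [p*5.908395 + (1-p)*10.539654] = 8.273545
  V(1,0) = exp(-r*dt) * [p*0.856119 + (1-p)*3.843226] = 2.391200
  V(1,1) = exp(-r*dt) * [p*3.843226 + (1-p)*8.273545] = 6.111627
  V(0,0) = exp(-r*dt) * [p*2.391200 + (1-p)*6.111627] = 4.298838

Answer: Price = V(0,0) = 4.2988


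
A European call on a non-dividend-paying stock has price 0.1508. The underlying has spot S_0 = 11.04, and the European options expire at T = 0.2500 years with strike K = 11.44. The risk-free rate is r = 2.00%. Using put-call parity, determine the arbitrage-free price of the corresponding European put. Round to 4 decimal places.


Put-call parity: C - P = S_0 * exp(-qT) - K * exp(-rT).
S_0 * exp(-qT) = 11.0400 * 1.00000000 = 11.04000000
K * exp(-rT) = 11.4400 * 0.99501248 = 11.38294276
P = C - S*exp(-qT) + K*exp(-rT)
P = 0.1508 - 11.04000000 + 11.38294276 = 0.4937

Answer: Put price = 0.4937


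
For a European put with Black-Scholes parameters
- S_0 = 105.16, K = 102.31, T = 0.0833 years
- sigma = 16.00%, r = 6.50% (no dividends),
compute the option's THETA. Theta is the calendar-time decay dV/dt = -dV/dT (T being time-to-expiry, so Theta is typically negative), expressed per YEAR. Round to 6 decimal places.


Answer: Theta = -7.251032

Derivation:
d1 = 0.7353229721; d2 = 0.6891441891
phi(d1) = 0.3044378037; exp(-qT) = 1.0000000000; exp(-rT) = 0.9946001320
Theta = -S*exp(-qT)*phi(d1)*sigma/(2*sqrt(T)) + r*K*exp(-rT)*N(-d2) - q*S*exp(-qT)*N(-d1)
N(-d1) = 0.2310714105; N(-d2) = 0.2453662671; sqrt(T) = 0.2886173938
Term 1 = -105.1600 * 1.0000000000 * 0.3044378037 * 0.1600 / (2 * 0.2886173938) = -8.8739431856
Term 2 = 0.0650 * 102.3100 * 0.9946001320 * 0.2453662671 = 1.6229113951
Term 3 = 0 (no dividend yield, q = 0)
Theta = -8.8739431856 + (1.6229113951) + (0.0000000000) = -7.251032


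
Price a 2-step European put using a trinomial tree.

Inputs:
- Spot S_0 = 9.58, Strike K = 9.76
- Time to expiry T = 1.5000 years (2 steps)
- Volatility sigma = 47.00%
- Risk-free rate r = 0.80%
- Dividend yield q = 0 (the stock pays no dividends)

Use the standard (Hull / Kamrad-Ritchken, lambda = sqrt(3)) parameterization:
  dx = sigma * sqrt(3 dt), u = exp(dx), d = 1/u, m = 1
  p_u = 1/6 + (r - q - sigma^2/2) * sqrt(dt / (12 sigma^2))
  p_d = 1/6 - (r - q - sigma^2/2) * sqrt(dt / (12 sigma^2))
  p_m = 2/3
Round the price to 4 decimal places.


Answer: Price = V(0,0) = 1.9110

Derivation:
dt = T/N = 0.750000; dx = sigma*sqrt(3*dt) = 0.705000
u = exp(dx) = 2.023847; d = 1/u = 0.494109
p_u = 0.112172, p_m = 0.666667, p_d = 0.221161
Discount per step: exp(-r*dt) = 0.994018
Stock lattice S(k, j) with j the centered position index:
  k=0: S(0,+0) = 9.5800
  k=1: S(1,-1) = 4.7336; S(1,+0) = 9.5800; S(1,+1) = 19.3885
  k=2: S(2,-2) = 2.3389; S(2,-1) = 4.7336; S(2,+0) = 9.5800; S(2,+1) = 19.3885; S(2,+2) = 39.2393
Terminal payoffs V(N, j) = max(K - S_T, 0):
  V(2,-2) = 7.421107; V(2,-1) = 5.026440; V(2,+0) = 0.180000; V(2,+1) = 0.000000; V(2,+2) = 0.000000
Backward induction: V(k, j) = exp(-r*dt) * [p_u * V(k+1, j+1) + p_m * V(k+1, j) + p_d * V(k+1, j-1)]
  V(1,-1) = exp(-r*dt) * [p_u*0.180000 + p_m*5.026440 + p_d*7.421107] = 4.982429
  V(1,+0) = exp(-r*dt) * [p_u*0.000000 + p_m*0.180000 + p_d*5.026440] = 1.224286
  V(1,+1) = exp(-r*dt) * [p_u*0.000000 + p_m*0.000000 + p_d*0.180000] = 0.039571
  V(0,+0) = exp(-r*dt) * [p_u*0.039571 + p_m*1.224286 + p_d*4.982429] = 1.911050


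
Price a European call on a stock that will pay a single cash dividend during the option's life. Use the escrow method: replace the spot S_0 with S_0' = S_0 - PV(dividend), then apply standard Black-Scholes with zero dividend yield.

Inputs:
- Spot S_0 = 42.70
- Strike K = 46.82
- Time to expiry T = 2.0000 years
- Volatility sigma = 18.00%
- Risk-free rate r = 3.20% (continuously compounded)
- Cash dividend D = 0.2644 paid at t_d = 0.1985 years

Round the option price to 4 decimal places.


Answer: Price = 3.6723

Derivation:
PV(D) = D * exp(-r * t_d) = 0.2644 * 0.99366813 = 0.26272585
S_0' = S_0 - PV(D) = 42.7000 - 0.26272585 = 42.43727415
d1 = (ln(S_0'/K) + (r + sigma^2/2)*T) / (sigma*sqrt(T)) = -0.00739861
d2 = d1 - sigma*sqrt(T) = -0.26195705
exp(-rT) = 0.93800500
N(d1) = 0.49704841; N(d2) = 0.39667728
C = S_0' * N(d1) - K * exp(-rT) * N(d2) = 42.43727415 * 0.49704841 - 46.8200 * 0.93800500 * 0.39667728 = 3.6723


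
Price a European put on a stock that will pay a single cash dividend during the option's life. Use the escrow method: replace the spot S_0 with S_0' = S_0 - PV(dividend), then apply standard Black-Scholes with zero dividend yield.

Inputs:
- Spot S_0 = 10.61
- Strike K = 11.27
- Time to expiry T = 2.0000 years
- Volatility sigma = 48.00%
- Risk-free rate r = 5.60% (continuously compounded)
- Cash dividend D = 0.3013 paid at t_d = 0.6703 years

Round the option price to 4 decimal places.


Answer: Price = 2.5892

Derivation:
PV(D) = D * exp(-r * t_d) = 0.3013 * 0.96315897 = 0.29019980
S_0' = S_0 - PV(D) = 10.6100 - 0.29019980 = 10.31980020
d1 = (ln(S_0'/K) + (r + sigma^2/2)*T) / (sigma*sqrt(T)) = 0.37464885
d2 = d1 - sigma*sqrt(T) = -0.30417366
exp(-rT) = 0.89404426
N(-d1) = 0.35396082; N(-d2) = 0.61950221
P = K * exp(-rT) * N(-d2) - S_0' * N(-d1) = 11.2700 * 0.89404426 * 0.61950221 - 10.31980020 * 0.35396082 = 2.5892


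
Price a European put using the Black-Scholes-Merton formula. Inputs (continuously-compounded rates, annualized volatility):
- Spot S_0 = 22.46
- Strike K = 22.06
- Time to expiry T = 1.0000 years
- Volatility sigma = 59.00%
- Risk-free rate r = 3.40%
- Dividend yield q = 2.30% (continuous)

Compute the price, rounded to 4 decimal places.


d1 = (ln(S/K) + (r - q + 0.5*sigma^2) * T) / (sigma * sqrt(T)) = 0.34410159
d2 = d1 - sigma * sqrt(T) = -0.24589841
exp(-rT) = 0.96657150; exp(-qT) = 0.97726248
P = K * exp(-rT) * N(-d2) - S_0 * exp(-qT) * N(-d1)
N(-d1) = 0.36538495; N(-d2) = 0.59711956
P = 22.0600 * 0.96657150 * 0.59711956 - 22.4600 * 0.97726248 * 0.36538495 = 4.7122

Answer: Price = 4.7122


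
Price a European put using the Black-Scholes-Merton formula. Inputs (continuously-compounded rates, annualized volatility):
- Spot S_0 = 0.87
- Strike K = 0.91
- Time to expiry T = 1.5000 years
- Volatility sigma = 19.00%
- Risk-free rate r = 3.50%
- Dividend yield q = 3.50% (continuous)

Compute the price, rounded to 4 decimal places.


d1 = (ln(S/K) + (r - q + 0.5*sigma^2) * T) / (sigma * sqrt(T)) = -0.07682110
d2 = d1 - sigma * sqrt(T) = -0.30952263
exp(-rT) = 0.94885432; exp(-qT) = 0.94885432
P = K * exp(-rT) * N(-d2) - S_0 * exp(-qT) * N(-d1)
N(-d1) = 0.53061707; N(-d2) = 0.62153800
P = 0.9100 * 0.94885432 * 0.62153800 - 0.8700 * 0.94885432 * 0.53061707 = 0.0986

Answer: Price = 0.0986


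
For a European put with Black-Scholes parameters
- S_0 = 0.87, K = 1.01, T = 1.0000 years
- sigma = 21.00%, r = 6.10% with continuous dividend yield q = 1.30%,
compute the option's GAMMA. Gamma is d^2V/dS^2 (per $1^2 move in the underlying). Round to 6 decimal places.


Answer: Gamma = 2.007561

Derivation:
d1 = -0.3769638009; d2 = -0.5869638009
phi(d1) = 0.3715806347; exp(-qT) = 0.9870841350; exp(-rT) = 0.9408232398
Gamma = exp(-qT) * phi(d1) / (S * sigma * sqrt(T)) = 0.9870841350 * 0.3715806347 / (0.8700 * 0.2100 * 1.0000000000) = 2.007561


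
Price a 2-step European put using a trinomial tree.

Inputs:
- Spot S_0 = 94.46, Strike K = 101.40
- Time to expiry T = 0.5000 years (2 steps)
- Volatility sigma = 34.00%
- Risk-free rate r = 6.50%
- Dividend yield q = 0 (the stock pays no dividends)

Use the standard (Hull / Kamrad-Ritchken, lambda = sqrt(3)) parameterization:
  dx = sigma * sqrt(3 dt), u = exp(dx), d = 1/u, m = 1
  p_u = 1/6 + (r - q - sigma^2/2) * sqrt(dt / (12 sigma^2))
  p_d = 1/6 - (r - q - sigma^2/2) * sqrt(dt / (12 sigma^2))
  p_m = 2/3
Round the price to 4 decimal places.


Answer: Price = V(0,0) = 11.1813

Derivation:
dt = T/N = 0.250000; dx = sigma*sqrt(3*dt) = 0.294449
u = exp(dx) = 1.342386; d = 1/u = 0.744942
p_u = 0.169723, p_m = 0.666667, p_d = 0.163610
Discount per step: exp(-r*dt) = 0.983881
Stock lattice S(k, j) with j the centered position index:
  k=0: S(0,+0) = 94.4600
  k=1: S(1,-1) = 70.3672; S(1,+0) = 94.4600; S(1,+1) = 126.8018
  k=2: S(2,-2) = 52.4195; S(2,-1) = 70.3672; S(2,+0) = 94.4600; S(2,+1) = 126.8018; S(2,+2) = 170.2169
Terminal payoffs V(N, j) = max(K - S_T, 0):
  V(2,-2) = 48.980472; V(2,-1) = 31.032759; V(2,+0) = 6.940000; V(2,+1) = 0.000000; V(2,+2) = 0.000000
Backward induction: V(k, j) = exp(-r*dt) * [p_u * V(k+1, j+1) + p_m * V(k+1, j) + p_d * V(k+1, j-1)]
  V(1,-1) = exp(-r*dt) * [p_u*6.940000 + p_m*31.032759 + p_d*48.980472] = 29.398458
  V(1,+0) = exp(-r*dt) * [p_u*0.000000 + p_m*6.940000 + p_d*31.032759] = 9.547525
  V(1,+1) = exp(-r*dt) * [p_u*0.000000 + p_m*0.000000 + p_d*6.940000] = 1.117152
  V(0,+0) = exp(-r*dt) * [p_u*1.117152 + p_m*9.547525 + p_d*29.398458] = 11.181327


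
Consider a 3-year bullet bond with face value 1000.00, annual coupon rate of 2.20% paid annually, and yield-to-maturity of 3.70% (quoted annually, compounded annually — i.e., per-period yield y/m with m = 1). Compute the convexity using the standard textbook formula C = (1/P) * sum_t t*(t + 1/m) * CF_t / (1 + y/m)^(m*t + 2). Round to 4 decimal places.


Coupon per period c = face * coupon_rate / m = 22.000000
Periods per year m = 1; per-period yield y/m = 0.037000
Number of cashflows N = 3
Cashflows (t years, CF_t, discount factor 1/(1+y/m)^(m*t), PV):
  t = 1.0000: CF_t = 22.000000, DF = 0.964320, PV = 21.215043
  t = 2.0000: CF_t = 22.000000, DF = 0.929913, PV = 20.458094
  t = 3.0000: CF_t = 1022.000000, DF = 0.896734, PV = 916.462347
Price P = sum_t PV_t = 958.135484
Convexity numerator sum_t t*(t + 1/m) * CF_t / (1+y/m)^(m*t + 2):
  t = 1.0000: term = 39.456305
  t = 2.0000: term = 114.145529
  t = 3.0000: term = 10226.766965
Convexity = (1/P) * sum = 10380.368799 / 958.135484 = 10.833926

Answer: Convexity = 10.8339


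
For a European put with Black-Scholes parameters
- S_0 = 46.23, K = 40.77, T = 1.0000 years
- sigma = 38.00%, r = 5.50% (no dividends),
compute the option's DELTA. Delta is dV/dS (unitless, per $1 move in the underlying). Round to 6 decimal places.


d1 = 0.6654800557; d2 = 0.2854800557
phi(d1) = 0.3197005874; exp(-qT) = 1.0000000000; exp(-rT) = 0.9464851480
N(-d1) = 0.2528717479
Delta = -exp(-qT) * N(-d1) = -1.0000000000 * 0.2528717479 = -0.252872

Answer: Delta = -0.252872


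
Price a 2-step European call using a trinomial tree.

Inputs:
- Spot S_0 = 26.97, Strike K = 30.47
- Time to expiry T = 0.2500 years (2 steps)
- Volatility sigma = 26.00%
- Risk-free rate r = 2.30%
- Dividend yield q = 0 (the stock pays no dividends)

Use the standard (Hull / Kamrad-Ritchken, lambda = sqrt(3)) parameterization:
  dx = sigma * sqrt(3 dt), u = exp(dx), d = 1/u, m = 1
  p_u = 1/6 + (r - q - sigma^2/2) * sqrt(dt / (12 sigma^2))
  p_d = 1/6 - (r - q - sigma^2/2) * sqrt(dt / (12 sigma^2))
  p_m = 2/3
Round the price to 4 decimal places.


dt = T/N = 0.125000; dx = sigma*sqrt(3*dt) = 0.159217
u = exp(dx) = 1.172592; d = 1/u = 0.852811
p_u = 0.162427, p_m = 0.666667, p_d = 0.170906
Discount per step: exp(-r*dt) = 0.997129
Stock lattice S(k, j) with j the centered position index:
  k=0: S(0,+0) = 26.9700
  k=1: S(1,-1) = 23.0003; S(1,+0) = 26.9700; S(1,+1) = 31.6248
  k=2: S(2,-2) = 19.6149; S(2,-1) = 23.0003; S(2,+0) = 26.9700; S(2,+1) = 31.6248; S(2,+2) = 37.0830
Terminal payoffs V(N, j) = max(S_T - K, 0):
  V(2,-2) = 0.000000; V(2,-1) = 0.000000; V(2,+0) = 0.000000; V(2,+1) = 1.154811; V(2,+2) = 6.613006
Backward induction: V(k, j) = exp(-r*dt) * [p_u * V(k+1, j+1) + p_m * V(k+1, j) + p_d * V(k+1, j-1)]
  V(1,-1) = exp(-r*dt) * [p_u*0.000000 + p_m*0.000000 + p_d*0.000000] = 0.000000
  V(1,+0) = exp(-r*dt) * [p_u*1.154811 + p_m*0.000000 + p_d*0.000000] = 0.187034
  V(1,+1) = exp(-r*dt) * [p_u*6.613006 + p_m*1.154811 + p_d*0.000000] = 1.838712
  V(0,+0) = exp(-r*dt) * [p_u*1.838712 + p_m*0.187034 + p_d*0.000000] = 0.422131

Answer: Price = V(0,0) = 0.4221


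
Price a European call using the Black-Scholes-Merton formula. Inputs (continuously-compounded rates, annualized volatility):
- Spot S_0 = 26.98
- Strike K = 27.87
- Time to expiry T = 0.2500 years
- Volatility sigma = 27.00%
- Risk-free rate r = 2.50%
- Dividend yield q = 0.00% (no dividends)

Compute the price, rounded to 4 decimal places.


Answer: Price = 1.1406

Derivation:
d1 = (ln(S/K) + (r - q + 0.5*sigma^2) * T) / (sigma * sqrt(T)) = -0.12661104
d2 = d1 - sigma * sqrt(T) = -0.26161104
exp(-rT) = 0.99376949; exp(-qT) = 1.00000000
C = S_0 * exp(-qT) * N(d1) - K * exp(-rT) * N(d2)
N(d1) = 0.44962413; N(d2) = 0.39681066
C = 26.9800 * 1.00000000 * 0.44962413 - 27.8700 * 0.99376949 * 0.39681066 = 1.1406


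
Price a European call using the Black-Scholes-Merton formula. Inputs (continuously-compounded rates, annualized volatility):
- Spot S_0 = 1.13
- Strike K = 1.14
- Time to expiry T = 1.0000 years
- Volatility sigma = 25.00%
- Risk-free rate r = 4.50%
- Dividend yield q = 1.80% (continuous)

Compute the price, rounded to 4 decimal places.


d1 = (ln(S/K) + (r - q + 0.5*sigma^2) * T) / (sigma * sqrt(T)) = 0.19775748
d2 = d1 - sigma * sqrt(T) = -0.05224252
exp(-rT) = 0.95599748; exp(-qT) = 0.98216103
C = S_0 * exp(-qT) * N(d1) - K * exp(-rT) * N(d2)
N(d1) = 0.57838259; N(d2) = 0.47916773
C = 1.1300 * 0.98216103 * 0.57838259 - 1.1400 * 0.95599748 * 0.47916773 = 0.1197

Answer: Price = 0.1197


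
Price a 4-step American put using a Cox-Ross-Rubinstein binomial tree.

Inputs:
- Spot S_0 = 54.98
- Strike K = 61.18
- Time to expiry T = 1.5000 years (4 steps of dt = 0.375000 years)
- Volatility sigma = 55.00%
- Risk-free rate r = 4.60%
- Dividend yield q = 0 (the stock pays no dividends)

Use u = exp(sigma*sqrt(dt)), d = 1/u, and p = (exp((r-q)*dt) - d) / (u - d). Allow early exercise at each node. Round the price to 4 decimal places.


dt = T/N = 0.375000
u = exp(sigma*sqrt(dt)) = 1.400466; d = 1/u = 0.714048
p = (exp((r-q)*dt) - d) / (u - d) = 0.441934
Discount per step: exp(-r*dt) = 0.982898
Stock lattice S(k, i) with i counting down-moves:
  k=0: S(0,0) = 54.9800
  k=1: S(1,0) = 76.9976; S(1,1) = 39.2584
  k=2: S(2,0) = 107.8325; S(2,1) = 54.9800; S(2,2) = 28.0324
  k=3: S(3,0) = 151.0157; S(3,1) = 76.9976; S(3,2) = 39.2584; S(3,3) = 20.0165
  k=4: S(4,0) = 211.4924; S(4,1) = 107.8325; S(4,2) = 54.9800; S(4,3) = 28.0324; S(4,4) = 14.2927
Terminal payoffs V(N, i) = max(K - S_T, 0):
  V(4,0) = 0.000000; V(4,1) = 0.000000; V(4,2) = 6.200000; V(4,3) = 33.147633; V(4,4) = 46.887283
Backward induction: V(k, i) = exp(-r*dt) * [p * V(k+1, i) + (1-p) * V(k+1, i+1)]; then take max(V_cont, immediate exercise) for American.
  V(3,0) = exp(-r*dt) * [p*0.000000 + (1-p)*0.000000] = 0.000000; exercise = 0.000000; V(3,0) = max -> 0.000000
  V(3,1) = exp(-r*dt) * [p*0.000000 + (1-p)*6.200000] = 3.400834; exercise = 0.000000; V(3,1) = max -> 3.400834
  V(3,2) = exp(-r*dt) * [p*6.200000 + (1-p)*33.147633] = 20.875326; exercise = 21.921631; V(3,2) = max -> 21.921631
  V(3,3) = exp(-r*dt) * [p*33.147633 + (1-p)*46.887283] = 40.117235; exercise = 41.163539; V(3,3) = max -> 41.163539
  V(2,0) = exp(-r*dt) * [p*0.000000 + (1-p)*3.400834] = 1.865431; exercise = 0.000000; V(2,0) = max -> 1.865431
  V(2,1) = exp(-r*dt) * [p*3.400834 + (1-p)*21.921631] = 13.501730; exercise = 6.200000; V(2,1) = max -> 13.501730
  V(2,2) = exp(-r*dt) * [p*21.921631 + (1-p)*41.163539] = 32.101328; exercise = 33.147633; V(2,2) = max -> 33.147633
  V(1,0) = exp(-r*dt) * [p*1.865431 + (1-p)*13.501730] = 8.216290; exercise = 0.000000; V(1,0) = max -> 8.216290
  V(1,1) = exp(-r*dt) * [p*13.501730 + (1-p)*33.147633] = 24.047025; exercise = 21.921631; V(1,1) = max -> 24.047025
  V(0,0) = exp(-r*dt) * [p*8.216290 + (1-p)*24.047025] = 16.759275; exercise = 6.200000; V(0,0) = max -> 16.759275

Answer: Price = V(0,0) = 16.7593


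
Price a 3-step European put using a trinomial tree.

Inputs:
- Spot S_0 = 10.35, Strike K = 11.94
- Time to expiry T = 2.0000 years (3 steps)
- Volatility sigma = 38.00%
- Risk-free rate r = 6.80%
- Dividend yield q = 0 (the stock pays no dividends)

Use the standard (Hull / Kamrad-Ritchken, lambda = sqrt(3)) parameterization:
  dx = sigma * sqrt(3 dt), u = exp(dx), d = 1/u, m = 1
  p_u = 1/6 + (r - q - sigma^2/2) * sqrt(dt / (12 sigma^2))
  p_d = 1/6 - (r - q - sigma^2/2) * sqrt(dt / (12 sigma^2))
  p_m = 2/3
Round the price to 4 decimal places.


Answer: Price = V(0,0) = 2.2611

Derivation:
dt = T/N = 0.666667; dx = sigma*sqrt(3*dt) = 0.537401
u = exp(dx) = 1.711553; d = 1/u = 0.584265
p_u = 0.164062, p_m = 0.666667, p_d = 0.169272
Discount per step: exp(-r*dt) = 0.955679
Stock lattice S(k, j) with j the centered position index:
  k=0: S(0,+0) = 10.3500
  k=1: S(1,-1) = 6.0471; S(1,+0) = 10.3500; S(1,+1) = 17.7146
  k=2: S(2,-2) = 3.5331; S(2,-1) = 6.0471; S(2,+0) = 10.3500; S(2,+1) = 17.7146; S(2,+2) = 30.3194
  k=3: S(3,-3) = 2.0643; S(3,-2) = 3.5331; S(3,-1) = 6.0471; S(3,+0) = 10.3500; S(3,+1) = 17.7146; S(3,+2) = 30.3194; S(3,+3) = 51.8933
Terminal payoffs V(N, j) = max(K - S_T, 0):
  V(3,-3) = 9.875717; V(3,-2) = 8.406870; V(3,-1) = 5.892860; V(3,+0) = 1.590000; V(3,+1) = 0.000000; V(3,+2) = 0.000000; V(3,+3) = 0.000000
Backward induction: V(k, j) = exp(-r*dt) * [p_u * V(k+1, j+1) + p_m * V(k+1, j) + p_d * V(k+1, j-1)]
  V(2,-2) = exp(-r*dt) * [p_u*5.892860 + p_m*8.406870 + p_d*9.875717] = 7.877711
  V(2,-1) = exp(-r*dt) * [p_u*1.590000 + p_m*5.892860 + p_d*8.406870] = 5.363726
  V(2,+0) = exp(-r*dt) * [p_u*0.000000 + p_m*1.590000 + p_d*5.892860] = 1.966305
  V(2,+1) = exp(-r*dt) * [p_u*0.000000 + p_m*0.000000 + p_d*1.590000] = 0.257213
  V(2,+2) = exp(-r*dt) * [p_u*0.000000 + p_m*0.000000 + p_d*0.000000] = 0.000000
  V(1,-1) = exp(-r*dt) * [p_u*1.966305 + p_m*5.363726 + p_d*7.877711] = 5.000003
  V(1,+0) = exp(-r*dt) * [p_u*0.257213 + p_m*1.966305 + p_d*5.363726] = 2.160786
  V(1,+1) = exp(-r*dt) * [p_u*0.000000 + p_m*0.257213 + p_d*1.966305] = 0.481964
  V(0,+0) = exp(-r*dt) * [p_u*0.481964 + p_m*2.160786 + p_d*5.000003] = 2.261094


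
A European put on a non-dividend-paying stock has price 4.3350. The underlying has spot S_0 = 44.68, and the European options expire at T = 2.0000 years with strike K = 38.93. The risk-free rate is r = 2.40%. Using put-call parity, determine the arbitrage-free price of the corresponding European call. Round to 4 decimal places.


Put-call parity: C - P = S_0 * exp(-qT) - K * exp(-rT).
S_0 * exp(-qT) = 44.6800 * 1.00000000 = 44.68000000
K * exp(-rT) = 38.9300 * 0.95313379 = 37.10549833
C = P + S*exp(-qT) - K*exp(-rT)
C = 4.3350 + 44.68000000 - 37.10549833 = 11.9095

Answer: Call price = 11.9095


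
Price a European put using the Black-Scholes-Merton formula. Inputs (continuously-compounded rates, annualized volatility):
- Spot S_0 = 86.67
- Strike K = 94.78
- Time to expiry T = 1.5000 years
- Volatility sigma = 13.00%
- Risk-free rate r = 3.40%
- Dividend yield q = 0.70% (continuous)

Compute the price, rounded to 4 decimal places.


Answer: Price = 7.9907

Derivation:
d1 = (ln(S/K) + (r - q + 0.5*sigma^2) * T) / (sigma * sqrt(T)) = -0.22783780
d2 = d1 - sigma * sqrt(T) = -0.38705464
exp(-rT) = 0.95027867; exp(-qT) = 0.98955493
P = K * exp(-rT) * N(-d2) - S_0 * exp(-qT) * N(-d1)
N(-d1) = 0.59011383; N(-d2) = 0.65064212
P = 94.7800 * 0.95027867 * 0.65064212 - 86.6700 * 0.98955493 * 0.59011383 = 7.9907


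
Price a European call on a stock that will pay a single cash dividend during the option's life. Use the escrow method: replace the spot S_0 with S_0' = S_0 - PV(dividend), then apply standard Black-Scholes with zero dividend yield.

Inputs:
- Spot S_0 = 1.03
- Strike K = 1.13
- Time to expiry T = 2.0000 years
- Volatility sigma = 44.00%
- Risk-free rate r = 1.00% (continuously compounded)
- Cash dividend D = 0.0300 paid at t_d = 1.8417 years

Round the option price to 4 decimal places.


Answer: Price = 0.2073

Derivation:
PV(D) = D * exp(-r * t_d) = 0.0300 * 0.98175156 = 0.02945255
S_0' = S_0 - PV(D) = 1.0300 - 0.02945255 = 1.00054745
d1 = (ln(S_0'/K) + (r + sigma^2/2)*T) / (sigma*sqrt(T)) = 0.14773658
d2 = d1 - sigma*sqrt(T) = -0.47451739
exp(-rT) = 0.98019867
N(d1) = 0.55872467; N(d2) = 0.31756550
C = S_0' * N(d1) - K * exp(-rT) * N(d2) = 1.00054745 * 0.55872467 - 1.1300 * 0.98019867 * 0.31756550 = 0.2073


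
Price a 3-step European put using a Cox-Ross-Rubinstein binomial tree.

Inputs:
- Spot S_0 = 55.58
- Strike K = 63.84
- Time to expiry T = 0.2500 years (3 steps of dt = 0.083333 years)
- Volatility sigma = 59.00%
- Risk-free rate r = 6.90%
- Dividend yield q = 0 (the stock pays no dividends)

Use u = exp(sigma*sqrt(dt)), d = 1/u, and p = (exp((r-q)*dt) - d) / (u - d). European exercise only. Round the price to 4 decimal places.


Answer: Price = V(0,0) = 10.9090

Derivation:
dt = T/N = 0.083333
u = exp(sigma*sqrt(dt)) = 1.185682; d = 1/u = 0.843396
p = (exp((r-q)*dt) - d) / (u - d) = 0.474370
Discount per step: exp(-r*dt) = 0.994266
Stock lattice S(k, i) with i counting down-moves:
  k=0: S(0,0) = 55.5800
  k=1: S(1,0) = 65.9002; S(1,1) = 46.8760
  k=2: S(2,0) = 78.1367; S(2,1) = 55.5800; S(2,2) = 39.5350
  k=3: S(3,0) = 92.6453; S(3,1) = 65.9002; S(3,2) = 46.8760; S(3,3) = 33.3437
Terminal payoffs V(N, i) = max(K - S_T, 0):
  V(3,0) = 0.000000; V(3,1) = 0.000000; V(3,2) = 16.964034; V(3,3) = 30.496314
Backward induction: V(k, i) = exp(-r*dt) * [p * V(k+1, i) + (1-p) * V(k+1, i+1)].
  V(2,0) = exp(-r*dt) * [p*0.000000 + (1-p)*0.000000] = 0.000000
  V(2,1) = exp(-r*dt) * [p*0.000000 + (1-p)*16.964034] = 8.865676
  V(2,2) = exp(-r*dt) * [p*16.964034 + (1-p)*30.496314] = 23.938957
  V(1,0) = exp(-r*dt) * [p*0.000000 + (1-p)*8.865676] = 4.633345
  V(1,1) = exp(-r*dt) * [p*8.865676 + (1-p)*23.938957] = 16.692383
  V(0,0) = exp(-r*dt) * [p*4.633345 + (1-p)*16.692383] = 10.909026


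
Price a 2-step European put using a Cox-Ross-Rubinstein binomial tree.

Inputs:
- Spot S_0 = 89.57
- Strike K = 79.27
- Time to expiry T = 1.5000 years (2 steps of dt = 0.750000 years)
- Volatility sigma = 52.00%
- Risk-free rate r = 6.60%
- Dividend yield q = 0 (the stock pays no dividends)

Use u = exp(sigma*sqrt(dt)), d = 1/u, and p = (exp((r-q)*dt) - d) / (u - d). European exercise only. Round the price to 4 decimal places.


dt = T/N = 0.750000
u = exp(sigma*sqrt(dt)) = 1.568835; d = 1/u = 0.637416
p = (exp((r-q)*dt) - d) / (u - d) = 0.443764
Discount per step: exp(-r*dt) = 0.951705
Stock lattice S(k, i) with i counting down-moves:
  k=0: S(0,0) = 89.5700
  k=1: S(1,0) = 140.5205; S(1,1) = 57.0933
  k=2: S(2,0) = 220.4535; S(2,1) = 89.5700; S(2,2) = 36.3922
Terminal payoffs V(N, i) = max(K - S_T, 0):
  V(2,0) = 0.000000; V(2,1) = 0.000000; V(2,2) = 42.877816
Backward induction: V(k, i) = exp(-r*dt) * [p * V(k+1, i) + (1-p) * V(k+1, i+1)].
  V(1,0) = exp(-r*dt) * [p*0.000000 + (1-p)*0.000000] = 0.000000
  V(1,1) = exp(-r*dt) * [p*0.000000 + (1-p)*42.877816] = 22.698362
  V(0,0) = exp(-r*dt) * [p*0.000000 + (1-p)*22.698362] = 12.015902

Answer: Price = V(0,0) = 12.0159
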